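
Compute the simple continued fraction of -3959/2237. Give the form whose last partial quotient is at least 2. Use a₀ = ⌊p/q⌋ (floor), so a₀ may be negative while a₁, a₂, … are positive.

-3959 = -2×2237 + 515
2237 = 4×515 + 177
515 = 2×177 + 161
177 = 1×161 + 16
161 = 10×16 + 1
16 = 16×1 + 0  (stop)
So -3959/2237 = [-2; 4, 2, 1, 10, 16].

[-2; 4, 2, 1, 10, 16]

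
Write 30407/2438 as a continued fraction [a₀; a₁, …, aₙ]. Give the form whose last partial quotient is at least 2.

[12; 2, 8, 2, 6, 3, 3]

30407 = 12·2438 + 1151
2438 = 2·1151 + 136
1151 = 8·136 + 63
136 = 2·63 + 10
63 = 6·10 + 3
10 = 3·3 + 1
3 = 3·1 + 0  (stop)
So 30407/2438 = [12; 2, 8, 2, 6, 3, 3].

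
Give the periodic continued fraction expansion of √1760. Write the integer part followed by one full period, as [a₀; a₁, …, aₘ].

[41; 1, 19, 1, 82]

a₀ = ⌊√1760⌋ = 41.
With m₀=0, d₀=1 and mₖ₊₁ = dₖaₖ − mₖ, dₖ₊₁ = (n − mₖ₊₁²)/dₖ, aₖ₊₁ = ⌊(a₀+mₖ₊₁)/dₖ₊₁⌋:
  k=1: m=41, d=79, a=1
  k=2: m=38, d=4, a=19
  k=3: m=38, d=79, a=1
  k=4: m=41, d=1, a=82
d=1 and a=2a₀=82 at k=4, so the next step gives (m, d) = (41, 79) again — its k=1 value — and the period has length 4.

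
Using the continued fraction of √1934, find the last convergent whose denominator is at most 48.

√1934 = [43; 1, 42, 1, 86, …] (period length 4).
Convergents:
  p_0/q_0 = 43/1
  p_1/q_1 = 44/1
  p_2/q_2 = 1891/43
  p_3/q_3 = 1935/44
  p_4/q_4 = 168301/3827
q_3 = 44 ≤ 48 < 3827 = q_4, so the answer is 1935/44.

1935/44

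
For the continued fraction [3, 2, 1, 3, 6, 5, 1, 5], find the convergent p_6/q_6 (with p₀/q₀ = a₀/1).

Using pₖ = aₖpₖ₋₁ + pₖ₋₂, qₖ = aₖqₖ₋₁ + qₖ₋₂ (with p₋₁=1, p₋₂=0, q₋₁=0, q₋₂=1):
  k=0: a=3, p=3, q=1
  k=1: a=2, p=7, q=2
  k=2: a=1, p=10, q=3
  k=3: a=3, p=37, q=11
  k=4: a=6, p=232, q=69
  k=5: a=5, p=1197, q=356
  k=6: a=1, p=1429, q=425

1429/425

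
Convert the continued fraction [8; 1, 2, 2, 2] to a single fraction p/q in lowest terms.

Using pₖ = aₖpₖ₋₁ + pₖ₋₂ and qₖ = aₖqₖ₋₁ + qₖ₋₂:
  k=0: a=8, p=8, q=1
  k=1: a=1, p=9, q=1
  k=2: a=2, p=26, q=3
  k=3: a=2, p=61, q=7
  k=4: a=2, p=148, q=17

148/17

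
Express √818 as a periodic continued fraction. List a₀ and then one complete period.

[28; 1, 1, 1, 1, 56]

a₀ = ⌊√818⌋ = 28.
With m₀=0, d₀=1 and mₖ₊₁ = dₖaₖ − mₖ, dₖ₊₁ = (n − mₖ₊₁²)/dₖ, aₖ₊₁ = ⌊(a₀+mₖ₊₁)/dₖ₊₁⌋:
  k=1: m=28, d=34, a=1
  k=2: m=6, d=23, a=1
  k=3: m=17, d=23, a=1
  k=4: m=6, d=34, a=1
  k=5: m=28, d=1, a=56
d=1 and a=2a₀=56 at k=5, so the next step gives (m, d) = (28, 34) again — its k=1 value — and the period has length 5.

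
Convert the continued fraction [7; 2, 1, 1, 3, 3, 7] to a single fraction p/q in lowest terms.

3185/431

Fold from the inside: start with 7/1.
  3 + 1/7 = 22/7
  3 + 7/22 = 73/22
  1 + 22/73 = 95/73
  1 + 73/95 = 168/95
  2 + 95/168 = 431/168
  7 + 168/431 = 3185/431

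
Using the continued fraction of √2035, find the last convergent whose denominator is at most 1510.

√2035 = [45; 9, 90, …] (period length 2).
Convergents:
  p_0/q_0 = 45/1
  p_1/q_1 = 406/9
  p_2/q_2 = 36585/811
  p_3/q_3 = 329671/7308
q_2 = 811 ≤ 1510 < 7308 = q_3, so the answer is 36585/811.

36585/811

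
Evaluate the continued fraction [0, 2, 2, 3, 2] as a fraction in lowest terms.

16/39

Fold from the inside: start with 2/1.
  3 + 1/2 = 7/2
  2 + 2/7 = 16/7
  2 + 7/16 = 39/16
  0 + 16/39 = 16/39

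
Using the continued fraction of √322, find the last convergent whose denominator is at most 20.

√322 = [17; 1, 16, 1, 34, …] (period length 4).
Convergents:
  p_0/q_0 = 17/1
  p_1/q_1 = 18/1
  p_2/q_2 = 305/17
  p_3/q_3 = 323/18
  p_4/q_4 = 11287/629
q_3 = 18 ≤ 20 < 629 = q_4, so the answer is 323/18.

323/18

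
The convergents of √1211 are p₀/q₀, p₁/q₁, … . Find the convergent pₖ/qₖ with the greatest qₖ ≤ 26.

174/5

√1211 = [34; 1, 3, 1, 68, …] (period length 4).
Convergents:
  p_0/q_0 = 34/1
  p_1/q_1 = 35/1
  p_2/q_2 = 139/4
  p_3/q_3 = 174/5
  p_4/q_4 = 11971/344
q_3 = 5 ≤ 26 < 344 = q_4, so the answer is 174/5.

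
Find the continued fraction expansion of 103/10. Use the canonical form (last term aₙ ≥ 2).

[10; 3, 3]

103 = 10·10 + 3
10 = 3·3 + 1
3 = 3·1 + 0  (stop)
So 103/10 = [10; 3, 3].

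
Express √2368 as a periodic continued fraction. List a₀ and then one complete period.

[48; 1, 1, 1, 23, 1, 1, 1, 96]

a₀ = ⌊√2368⌋ = 48.
With m₀=0, d₀=1 and mₖ₊₁ = dₖaₖ − mₖ, dₖ₊₁ = (n − mₖ₊₁²)/dₖ, aₖ₊₁ = ⌊(a₀+mₖ₊₁)/dₖ₊₁⌋:
  k=1: m=48, d=64, a=1
  k=2: m=16, d=33, a=1
  k=3: m=17, d=63, a=1
  k=4: m=46, d=4, a=23
  k=5: m=46, d=63, a=1
  k=6: m=17, d=33, a=1
  k=7: m=16, d=64, a=1
  k=8: m=48, d=1, a=96
d=1 and a=2a₀=96 at k=8, so the next step gives (m, d) = (48, 64) again — its k=1 value — and the period has length 8.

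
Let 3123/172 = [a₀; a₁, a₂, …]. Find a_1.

3123 = 18·172 + 27   →  a_0 = 18
172 = 6·27 + 10   →  a_1 = 6

6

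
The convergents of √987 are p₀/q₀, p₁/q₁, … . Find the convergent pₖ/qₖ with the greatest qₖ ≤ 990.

√987 = [31; 2, 2, 2, 62, …] (period length 4).
Convergents:
  p_0/q_0 = 31/1
  p_1/q_1 = 63/2
  p_2/q_2 = 157/5
  p_3/q_3 = 377/12
  p_4/q_4 = 23531/749
  p_5/q_5 = 47439/1510
q_4 = 749 ≤ 990 < 1510 = q_5, so the answer is 23531/749.

23531/749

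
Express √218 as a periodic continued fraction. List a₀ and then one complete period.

[14; 1, 3, 3, 1, 28]

a₀ = ⌊√218⌋ = 14.
With m₀=0, d₀=1 and mₖ₊₁ = dₖaₖ − mₖ, dₖ₊₁ = (n − mₖ₊₁²)/dₖ, aₖ₊₁ = ⌊(a₀+mₖ₊₁)/dₖ₊₁⌋:
  k=1: m=14, d=22, a=1
  k=2: m=8, d=7, a=3
  k=3: m=13, d=7, a=3
  k=4: m=8, d=22, a=1
  k=5: m=14, d=1, a=28
d=1 and a=2a₀=28 at k=5, so the next step gives (m, d) = (14, 22) again — its k=1 value — and the period has length 5.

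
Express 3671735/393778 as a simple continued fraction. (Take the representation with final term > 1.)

[9; 3, 12, 13, 2, 10, 9, 4]

3671735 = 9×393778 + 127733
393778 = 3×127733 + 10579
127733 = 12×10579 + 785
10579 = 13×785 + 374
785 = 2×374 + 37
374 = 10×37 + 4
37 = 9×4 + 1
4 = 4×1 + 0  (stop)
So 3671735/393778 = [9; 3, 12, 13, 2, 10, 9, 4].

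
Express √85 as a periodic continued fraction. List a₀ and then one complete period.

a₀ = ⌊√85⌋ = 9.
With m₀=0, d₀=1 and mₖ₊₁ = dₖaₖ − mₖ, dₖ₊₁ = (n − mₖ₊₁²)/dₖ, aₖ₊₁ = ⌊(a₀+mₖ₊₁)/dₖ₊₁⌋:
  k=1: m=9, d=4, a=4
  k=2: m=7, d=9, a=1
  k=3: m=2, d=9, a=1
  k=4: m=7, d=4, a=4
  k=5: m=9, d=1, a=18
d=1 and a=2a₀=18 at k=5, so the next step gives (m, d) = (9, 4) again — its k=1 value — and the period has length 5.

[9; 4, 1, 1, 4, 18]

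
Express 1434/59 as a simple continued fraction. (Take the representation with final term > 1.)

1434 = 24×59 + 18
59 = 3×18 + 5
18 = 3×5 + 3
5 = 1×3 + 2
3 = 1×2 + 1
2 = 2×1 + 0  (stop)
So 1434/59 = [24; 3, 3, 1, 1, 2].

[24; 3, 3, 1, 1, 2]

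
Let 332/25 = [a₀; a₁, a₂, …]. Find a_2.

332 = 13·25 + 7   →  a_0 = 13
25 = 3·7 + 4   →  a_1 = 3
7 = 1·4 + 3   →  a_2 = 1

1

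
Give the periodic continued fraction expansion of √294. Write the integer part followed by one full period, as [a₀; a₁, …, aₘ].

a₀ = ⌊√294⌋ = 17.
With m₀=0, d₀=1 and mₖ₊₁ = dₖaₖ − mₖ, dₖ₊₁ = (n − mₖ₊₁²)/dₖ, aₖ₊₁ = ⌊(a₀+mₖ₊₁)/dₖ₊₁⌋:
  k=1: m=17, d=5, a=6
  k=2: m=13, d=25, a=1
  k=3: m=12, d=6, a=4
  k=4: m=12, d=25, a=1
  k=5: m=13, d=5, a=6
  k=6: m=17, d=1, a=34
d=1 and a=2a₀=34 at k=6, so the next step gives (m, d) = (17, 5) again — its k=1 value — and the period has length 6.

[17; 6, 1, 4, 1, 6, 34]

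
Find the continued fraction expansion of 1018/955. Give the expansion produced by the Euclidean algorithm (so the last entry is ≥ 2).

1018 = 1·955 + 63
955 = 15·63 + 10
63 = 6·10 + 3
10 = 3·3 + 1
3 = 3·1 + 0  (stop)
So 1018/955 = [1; 15, 6, 3, 3].

[1; 15, 6, 3, 3]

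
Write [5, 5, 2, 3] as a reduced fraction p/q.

197/38

Using pₖ = aₖpₖ₋₁ + pₖ₋₂ and qₖ = aₖqₖ₋₁ + qₖ₋₂:
  k=0: a=5, p=5, q=1
  k=1: a=5, p=26, q=5
  k=2: a=2, p=57, q=11
  k=3: a=3, p=197, q=38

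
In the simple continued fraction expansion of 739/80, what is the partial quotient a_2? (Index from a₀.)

739 = 9·80 + 19   →  a_0 = 9
80 = 4·19 + 4   →  a_1 = 4
19 = 4·4 + 3   →  a_2 = 4

4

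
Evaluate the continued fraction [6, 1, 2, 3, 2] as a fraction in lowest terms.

154/23

Using pₖ = aₖpₖ₋₁ + pₖ₋₂ and qₖ = aₖqₖ₋₁ + qₖ₋₂:
  k=0: a=6, p=6, q=1
  k=1: a=1, p=7, q=1
  k=2: a=2, p=20, q=3
  k=3: a=3, p=67, q=10
  k=4: a=2, p=154, q=23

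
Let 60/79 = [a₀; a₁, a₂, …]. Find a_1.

1

60 = 0·79 + 60   →  a_0 = 0
79 = 1·60 + 19   →  a_1 = 1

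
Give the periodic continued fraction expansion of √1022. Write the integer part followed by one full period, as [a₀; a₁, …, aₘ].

a₀ = ⌊√1022⌋ = 31.
With m₀=0, d₀=1 and mₖ₊₁ = dₖaₖ − mₖ, dₖ₊₁ = (n − mₖ₊₁²)/dₖ, aₖ₊₁ = ⌊(a₀+mₖ₊₁)/dₖ₊₁⌋:
  k=1: m=31, d=61, a=1
  k=2: m=30, d=2, a=30
  k=3: m=30, d=61, a=1
  k=4: m=31, d=1, a=62
d=1 and a=2a₀=62 at k=4, so the next step gives (m, d) = (31, 61) again — its k=1 value — and the period has length 4.

[31; 1, 30, 1, 62]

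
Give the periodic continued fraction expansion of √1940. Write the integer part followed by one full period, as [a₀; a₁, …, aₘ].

[44; 22, 88]

a₀ = ⌊√1940⌋ = 44.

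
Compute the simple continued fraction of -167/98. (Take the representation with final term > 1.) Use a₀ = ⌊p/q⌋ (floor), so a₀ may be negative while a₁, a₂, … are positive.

-167 = -2*98 + 29
98 = 3*29 + 11
29 = 2*11 + 7
11 = 1*7 + 4
7 = 1*4 + 3
4 = 1*3 + 1
3 = 3*1 + 0  (stop)
So -167/98 = [-2; 3, 2, 1, 1, 1, 3].

[-2; 3, 2, 1, 1, 1, 3]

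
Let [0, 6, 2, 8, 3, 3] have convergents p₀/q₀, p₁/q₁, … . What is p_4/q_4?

53/343

Using pₖ = aₖpₖ₋₁ + pₖ₋₂, qₖ = aₖqₖ₋₁ + qₖ₋₂ (with p₋₁=1, p₋₂=0, q₋₁=0, q₋₂=1):
  k=0: a=0, p=0, q=1
  k=1: a=6, p=1, q=6
  k=2: a=2, p=2, q=13
  k=3: a=8, p=17, q=110
  k=4: a=3, p=53, q=343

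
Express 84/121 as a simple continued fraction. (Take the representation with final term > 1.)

84 = 0×121 + 84
121 = 1×84 + 37
84 = 2×37 + 10
37 = 3×10 + 7
10 = 1×7 + 3
7 = 2×3 + 1
3 = 3×1 + 0  (stop)
So 84/121 = [0; 1, 2, 3, 1, 2, 3].

[0; 1, 2, 3, 1, 2, 3]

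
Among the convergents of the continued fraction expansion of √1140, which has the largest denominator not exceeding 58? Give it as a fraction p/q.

√1140 = [33; 1, 3, 4, 3, 1, 66, …] (period length 6).
Convergents:
  p_0/q_0 = 33/1
  p_1/q_1 = 34/1
  p_2/q_2 = 135/4
  p_3/q_3 = 574/17
  p_4/q_4 = 1857/55
  p_5/q_5 = 2431/72
q_4 = 55 ≤ 58 < 72 = q_5, so the answer is 1857/55.

1857/55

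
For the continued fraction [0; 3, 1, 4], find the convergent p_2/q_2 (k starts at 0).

Using pₖ = aₖpₖ₋₁ + pₖ₋₂, qₖ = aₖqₖ₋₁ + qₖ₋₂ (with p₋₁=1, p₋₂=0, q₋₁=0, q₋₂=1):
  k=0: a=0, p=0, q=1
  k=1: a=3, p=1, q=3
  k=2: a=1, p=1, q=4

1/4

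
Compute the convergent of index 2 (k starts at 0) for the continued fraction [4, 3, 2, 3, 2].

30/7

Using pₖ = aₖpₖ₋₁ + pₖ₋₂, qₖ = aₖqₖ₋₁ + qₖ₋₂ (with p₋₁=1, p₋₂=0, q₋₁=0, q₋₂=1):
  k=0: a=4, p=4, q=1
  k=1: a=3, p=13, q=3
  k=2: a=2, p=30, q=7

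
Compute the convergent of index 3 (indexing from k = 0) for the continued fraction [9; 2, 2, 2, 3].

Using pₖ = aₖpₖ₋₁ + pₖ₋₂, qₖ = aₖqₖ₋₁ + qₖ₋₂ (with p₋₁=1, p₋₂=0, q₋₁=0, q₋₂=1):
  k=0: a=9, p=9, q=1
  k=1: a=2, p=19, q=2
  k=2: a=2, p=47, q=5
  k=3: a=2, p=113, q=12

113/12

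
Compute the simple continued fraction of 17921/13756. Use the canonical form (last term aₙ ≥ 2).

[1; 3, 3, 3, 3, 3, 9, 4]

17921 = 1×13756 + 4165
13756 = 3×4165 + 1261
4165 = 3×1261 + 382
1261 = 3×382 + 115
382 = 3×115 + 37
115 = 3×37 + 4
37 = 9×4 + 1
4 = 4×1 + 0  (stop)
So 17921/13756 = [1; 3, 3, 3, 3, 3, 9, 4].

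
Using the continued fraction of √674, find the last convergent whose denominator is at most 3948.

35074/1351

√674 = [25; 1, 24, 1, 50, …] (period length 4).
Convergents:
  p_0/q_0 = 25/1
  p_1/q_1 = 26/1
  p_2/q_2 = 649/25
  p_3/q_3 = 675/26
  p_4/q_4 = 34399/1325
  p_5/q_5 = 35074/1351
  p_6/q_6 = 876175/33749
q_5 = 1351 ≤ 3948 < 33749 = q_6, so the answer is 35074/1351.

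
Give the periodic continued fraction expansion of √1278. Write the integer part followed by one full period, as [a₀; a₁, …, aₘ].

[35; 1, 2, 1, 70]

a₀ = ⌊√1278⌋ = 35.
With m₀=0, d₀=1 and mₖ₊₁ = dₖaₖ − mₖ, dₖ₊₁ = (n − mₖ₊₁²)/dₖ, aₖ₊₁ = ⌊(a₀+mₖ₊₁)/dₖ₊₁⌋:
  k=1: m=35, d=53, a=1
  k=2: m=18, d=18, a=2
  k=3: m=18, d=53, a=1
  k=4: m=35, d=1, a=70
d=1 and a=2a₀=70 at k=4, so the next step gives (m, d) = (35, 53) again — its k=1 value — and the period has length 4.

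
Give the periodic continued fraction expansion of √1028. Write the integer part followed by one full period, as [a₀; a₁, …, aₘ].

a₀ = ⌊√1028⌋ = 32.
With m₀=0, d₀=1 and mₖ₊₁ = dₖaₖ − mₖ, dₖ₊₁ = (n − mₖ₊₁²)/dₖ, aₖ₊₁ = ⌊(a₀+mₖ₊₁)/dₖ₊₁⌋:
  k=1: m=32, d=4, a=16
  k=2: m=32, d=1, a=64
d=1 and a=2a₀=64 at k=2, so the next step gives (m, d) = (32, 4) again — its k=1 value — and the period has length 2.

[32; 16, 64]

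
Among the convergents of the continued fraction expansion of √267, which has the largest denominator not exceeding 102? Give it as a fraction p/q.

817/50

√267 = [16; 2, 1, 15, 1, 2, 32, …] (period length 6).
Convergents:
  p_0/q_0 = 16/1
  p_1/q_1 = 33/2
  p_2/q_2 = 49/3
  p_3/q_3 = 768/47
  p_4/q_4 = 817/50
  p_5/q_5 = 2402/147
q_4 = 50 ≤ 102 < 147 = q_5, so the answer is 817/50.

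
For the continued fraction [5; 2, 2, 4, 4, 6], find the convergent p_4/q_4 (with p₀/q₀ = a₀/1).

Using pₖ = aₖpₖ₋₁ + pₖ₋₂, qₖ = aₖqₖ₋₁ + qₖ₋₂ (with p₋₁=1, p₋₂=0, q₋₁=0, q₋₂=1):
  k=0: a=5, p=5, q=1
  k=1: a=2, p=11, q=2
  k=2: a=2, p=27, q=5
  k=3: a=4, p=119, q=22
  k=4: a=4, p=503, q=93

503/93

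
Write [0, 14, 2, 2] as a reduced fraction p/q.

5/72

Fold from the inside: start with 2/1.
  2 + 1/2 = 5/2
  14 + 2/5 = 72/5
  0 + 5/72 = 5/72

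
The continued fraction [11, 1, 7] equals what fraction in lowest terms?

95/8

Using pₖ = aₖpₖ₋₁ + pₖ₋₂ and qₖ = aₖqₖ₋₁ + qₖ₋₂:
  k=0: a=11, p=11, q=1
  k=1: a=1, p=12, q=1
  k=2: a=7, p=95, q=8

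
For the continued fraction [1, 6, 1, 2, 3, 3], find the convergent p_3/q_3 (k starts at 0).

Using pₖ = aₖpₖ₋₁ + pₖ₋₂, qₖ = aₖqₖ₋₁ + qₖ₋₂ (with p₋₁=1, p₋₂=0, q₋₁=0, q₋₂=1):
  k=0: a=1, p=1, q=1
  k=1: a=6, p=7, q=6
  k=2: a=1, p=8, q=7
  k=3: a=2, p=23, q=20

23/20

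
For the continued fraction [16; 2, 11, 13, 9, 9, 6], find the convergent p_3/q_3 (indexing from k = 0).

Using pₖ = aₖpₖ₋₁ + pₖ₋₂, qₖ = aₖqₖ₋₁ + qₖ₋₂ (with p₋₁=1, p₋₂=0, q₋₁=0, q₋₂=1):
  k=0: a=16, p=16, q=1
  k=1: a=2, p=33, q=2
  k=2: a=11, p=379, q=23
  k=3: a=13, p=4960, q=301

4960/301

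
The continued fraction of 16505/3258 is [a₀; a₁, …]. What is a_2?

16505 = 5·3258 + 215   →  a_0 = 5
3258 = 15·215 + 33   →  a_1 = 15
215 = 6·33 + 17   →  a_2 = 6

6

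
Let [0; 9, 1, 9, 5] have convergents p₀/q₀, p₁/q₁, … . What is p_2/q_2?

Using pₖ = aₖpₖ₋₁ + pₖ₋₂, qₖ = aₖqₖ₋₁ + qₖ₋₂ (with p₋₁=1, p₋₂=0, q₋₁=0, q₋₂=1):
  k=0: a=0, p=0, q=1
  k=1: a=9, p=1, q=9
  k=2: a=1, p=1, q=10

1/10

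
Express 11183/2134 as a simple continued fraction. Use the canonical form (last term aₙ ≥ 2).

[5; 4, 6, 3, 1, 9, 2]

11183 = 5·2134 + 513
2134 = 4·513 + 82
513 = 6·82 + 21
82 = 3·21 + 19
21 = 1·19 + 2
19 = 9·2 + 1
2 = 2·1 + 0  (stop)
So 11183/2134 = [5; 4, 6, 3, 1, 9, 2].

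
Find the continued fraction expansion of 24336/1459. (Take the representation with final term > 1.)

24336 = 16·1459 + 992
1459 = 1·992 + 467
992 = 2·467 + 58
467 = 8·58 + 3
58 = 19·3 + 1
3 = 3·1 + 0  (stop)
So 24336/1459 = [16; 1, 2, 8, 19, 3].

[16; 1, 2, 8, 19, 3]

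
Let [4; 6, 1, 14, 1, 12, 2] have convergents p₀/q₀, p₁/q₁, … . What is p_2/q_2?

Using pₖ = aₖpₖ₋₁ + pₖ₋₂, qₖ = aₖqₖ₋₁ + qₖ₋₂ (with p₋₁=1, p₋₂=0, q₋₁=0, q₋₂=1):
  k=0: a=4, p=4, q=1
  k=1: a=6, p=25, q=6
  k=2: a=1, p=29, q=7

29/7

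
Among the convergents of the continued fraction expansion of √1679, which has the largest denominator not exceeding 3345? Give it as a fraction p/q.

136039/3320

√1679 = [40; 1, 39, 1, 80, …] (period length 4).
Convergents:
  p_0/q_0 = 40/1
  p_1/q_1 = 41/1
  p_2/q_2 = 1639/40
  p_3/q_3 = 1680/41
  p_4/q_4 = 136039/3320
  p_5/q_5 = 137719/3361
q_4 = 3320 ≤ 3345 < 3361 = q_5, so the answer is 136039/3320.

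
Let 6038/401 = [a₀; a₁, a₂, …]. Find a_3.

6038 = 15·401 + 23   →  a_0 = 15
401 = 17·23 + 10   →  a_1 = 17
23 = 2·10 + 3   →  a_2 = 2
10 = 3·3 + 1   →  a_3 = 3

3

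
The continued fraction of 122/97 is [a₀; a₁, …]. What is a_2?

1

122 = 1·97 + 25   →  a_0 = 1
97 = 3·25 + 22   →  a_1 = 3
25 = 1·22 + 3   →  a_2 = 1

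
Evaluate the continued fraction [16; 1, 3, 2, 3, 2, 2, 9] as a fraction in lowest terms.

Fold from the inside: start with 9/1.
  2 + 1/9 = 19/9
  2 + 9/19 = 47/19
  3 + 19/47 = 160/47
  2 + 47/160 = 367/160
  3 + 160/367 = 1261/367
  1 + 367/1261 = 1628/1261
  16 + 1261/1628 = 27309/1628

27309/1628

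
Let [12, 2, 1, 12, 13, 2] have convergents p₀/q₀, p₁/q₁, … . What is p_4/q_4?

Using pₖ = aₖpₖ₋₁ + pₖ₋₂, qₖ = aₖqₖ₋₁ + qₖ₋₂ (with p₋₁=1, p₋₂=0, q₋₁=0, q₋₂=1):
  k=0: a=12, p=12, q=1
  k=1: a=2, p=25, q=2
  k=2: a=1, p=37, q=3
  k=3: a=12, p=469, q=38
  k=4: a=13, p=6134, q=497

6134/497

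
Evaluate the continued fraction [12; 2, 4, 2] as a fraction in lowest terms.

Fold from the inside: start with 2/1.
  4 + 1/2 = 9/2
  2 + 2/9 = 20/9
  12 + 9/20 = 249/20

249/20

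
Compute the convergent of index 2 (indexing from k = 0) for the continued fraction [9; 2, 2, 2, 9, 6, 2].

47/5

Using pₖ = aₖpₖ₋₁ + pₖ₋₂, qₖ = aₖqₖ₋₁ + qₖ₋₂ (with p₋₁=1, p₋₂=0, q₋₁=0, q₋₂=1):
  k=0: a=9, p=9, q=1
  k=1: a=2, p=19, q=2
  k=2: a=2, p=47, q=5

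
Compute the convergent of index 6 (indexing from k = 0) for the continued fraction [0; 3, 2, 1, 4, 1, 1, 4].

31/104

Using pₖ = aₖpₖ₋₁ + pₖ₋₂, qₖ = aₖqₖ₋₁ + qₖ₋₂ (with p₋₁=1, p₋₂=0, q₋₁=0, q₋₂=1):
  k=0: a=0, p=0, q=1
  k=1: a=3, p=1, q=3
  k=2: a=2, p=2, q=7
  k=3: a=1, p=3, q=10
  k=4: a=4, p=14, q=47
  k=5: a=1, p=17, q=57
  k=6: a=1, p=31, q=104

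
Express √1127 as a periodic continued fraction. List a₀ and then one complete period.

a₀ = ⌊√1127⌋ = 33.
With m₀=0, d₀=1 and mₖ₊₁ = dₖaₖ − mₖ, dₖ₊₁ = (n − mₖ₊₁²)/dₖ, aₖ₊₁ = ⌊(a₀+mₖ₊₁)/dₖ₊₁⌋:
  k=1: m=33, d=38, a=1
  k=2: m=5, d=29, a=1
  k=3: m=24, d=19, a=3
  k=4: m=33, d=2, a=33
  k=5: m=33, d=19, a=3
  k=6: m=24, d=29, a=1
  k=7: m=5, d=38, a=1
  k=8: m=33, d=1, a=66
d=1 and a=2a₀=66 at k=8, so the next step gives (m, d) = (33, 38) again — its k=1 value — and the period has length 8.

[33; 1, 1, 3, 33, 3, 1, 1, 66]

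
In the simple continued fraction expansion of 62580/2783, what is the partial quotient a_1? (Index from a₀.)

62580 = 22·2783 + 1354   →  a_0 = 22
2783 = 2·1354 + 75   →  a_1 = 2

2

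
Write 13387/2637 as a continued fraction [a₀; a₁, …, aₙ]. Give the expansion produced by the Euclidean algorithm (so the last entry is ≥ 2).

13387 = 5×2637 + 202
2637 = 13×202 + 11
202 = 18×11 + 4
11 = 2×4 + 3
4 = 1×3 + 1
3 = 3×1 + 0  (stop)
So 13387/2637 = [5; 13, 18, 2, 1, 3].

[5; 13, 18, 2, 1, 3]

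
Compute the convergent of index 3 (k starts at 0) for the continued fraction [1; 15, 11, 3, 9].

547/513

Using pₖ = aₖpₖ₋₁ + pₖ₋₂, qₖ = aₖqₖ₋₁ + qₖ₋₂ (with p₋₁=1, p₋₂=0, q₋₁=0, q₋₂=1):
  k=0: a=1, p=1, q=1
  k=1: a=15, p=16, q=15
  k=2: a=11, p=177, q=166
  k=3: a=3, p=547, q=513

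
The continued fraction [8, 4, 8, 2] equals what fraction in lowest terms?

577/70

Using pₖ = aₖpₖ₋₁ + pₖ₋₂ and qₖ = aₖqₖ₋₁ + qₖ₋₂:
  k=0: a=8, p=8, q=1
  k=1: a=4, p=33, q=4
  k=2: a=8, p=272, q=33
  k=3: a=2, p=577, q=70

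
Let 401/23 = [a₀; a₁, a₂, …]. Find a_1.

2

401 = 17·23 + 10   →  a_0 = 17
23 = 2·10 + 3   →  a_1 = 2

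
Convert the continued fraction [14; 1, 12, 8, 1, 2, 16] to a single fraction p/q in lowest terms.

Fold from the inside: start with 16/1.
  2 + 1/16 = 33/16
  1 + 16/33 = 49/33
  8 + 33/49 = 425/49
  12 + 49/425 = 5149/425
  1 + 425/5149 = 5574/5149
  14 + 5149/5574 = 83185/5574

83185/5574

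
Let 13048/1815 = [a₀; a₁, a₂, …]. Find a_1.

5

13048 = 7·1815 + 343   →  a_0 = 7
1815 = 5·343 + 100   →  a_1 = 5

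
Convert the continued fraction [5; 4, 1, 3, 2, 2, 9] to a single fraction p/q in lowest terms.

Using pₖ = aₖpₖ₋₁ + pₖ₋₂ and qₖ = aₖqₖ₋₁ + qₖ₋₂:
  k=0: a=5, p=5, q=1
  k=1: a=4, p=21, q=4
  k=2: a=1, p=26, q=5
  k=3: a=3, p=99, q=19
  k=4: a=2, p=224, q=43
  k=5: a=2, p=547, q=105
  k=6: a=9, p=5147, q=988

5147/988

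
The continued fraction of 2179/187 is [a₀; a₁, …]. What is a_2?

2179 = 11·187 + 122   →  a_0 = 11
187 = 1·122 + 65   →  a_1 = 1
122 = 1·65 + 57   →  a_2 = 1

1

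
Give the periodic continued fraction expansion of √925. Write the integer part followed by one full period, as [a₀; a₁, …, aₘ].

a₀ = ⌊√925⌋ = 30.
With m₀=0, d₀=1 and mₖ₊₁ = dₖaₖ − mₖ, dₖ₊₁ = (n − mₖ₊₁²)/dₖ, aₖ₊₁ = ⌊(a₀+mₖ₊₁)/dₖ₊₁⌋:
  k=1: m=30, d=25, a=2
  k=2: m=20, d=21, a=2
  k=3: m=22, d=21, a=2
  k=4: m=20, d=25, a=2
  k=5: m=30, d=1, a=60
d=1 and a=2a₀=60 at k=5, so the next step gives (m, d) = (30, 25) again — its k=1 value — and the period has length 5.

[30; 2, 2, 2, 2, 60]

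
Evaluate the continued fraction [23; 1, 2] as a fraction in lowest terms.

Using pₖ = aₖpₖ₋₁ + pₖ₋₂ and qₖ = aₖqₖ₋₁ + qₖ₋₂:
  k=0: a=23, p=23, q=1
  k=1: a=1, p=24, q=1
  k=2: a=2, p=71, q=3

71/3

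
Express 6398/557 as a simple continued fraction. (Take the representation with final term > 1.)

6398 = 11×557 + 271
557 = 2×271 + 15
271 = 18×15 + 1
15 = 15×1 + 0  (stop)
So 6398/557 = [11; 2, 18, 15].

[11; 2, 18, 15]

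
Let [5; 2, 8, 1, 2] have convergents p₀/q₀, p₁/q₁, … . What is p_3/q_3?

104/19

Using pₖ = aₖpₖ₋₁ + pₖ₋₂, qₖ = aₖqₖ₋₁ + qₖ₋₂ (with p₋₁=1, p₋₂=0, q₋₁=0, q₋₂=1):
  k=0: a=5, p=5, q=1
  k=1: a=2, p=11, q=2
  k=2: a=8, p=93, q=17
  k=3: a=1, p=104, q=19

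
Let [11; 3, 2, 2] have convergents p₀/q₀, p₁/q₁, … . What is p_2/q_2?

Using pₖ = aₖpₖ₋₁ + pₖ₋₂, qₖ = aₖqₖ₋₁ + qₖ₋₂ (with p₋₁=1, p₋₂=0, q₋₁=0, q₋₂=1):
  k=0: a=11, p=11, q=1
  k=1: a=3, p=34, q=3
  k=2: a=2, p=79, q=7

79/7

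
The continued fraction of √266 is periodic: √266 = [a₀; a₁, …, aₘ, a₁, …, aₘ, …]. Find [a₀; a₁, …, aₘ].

a₀ = ⌊√266⌋ = 16.
With m₀=0, d₀=1 and mₖ₊₁ = dₖaₖ − mₖ, dₖ₊₁ = (n − mₖ₊₁²)/dₖ, aₖ₊₁ = ⌊(a₀+mₖ₊₁)/dₖ₊₁⌋:
  k=1: m=16, d=10, a=3
  k=2: m=14, d=7, a=4
  k=3: m=14, d=10, a=3
  k=4: m=16, d=1, a=32
d=1 and a=2a₀=32 at k=4, so the next step gives (m, d) = (16, 10) again — its k=1 value — and the period has length 4.

[16; 3, 4, 3, 32]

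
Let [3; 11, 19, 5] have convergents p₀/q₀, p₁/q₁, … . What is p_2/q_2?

649/210

Using pₖ = aₖpₖ₋₁ + pₖ₋₂, qₖ = aₖqₖ₋₁ + qₖ₋₂ (with p₋₁=1, p₋₂=0, q₋₁=0, q₋₂=1):
  k=0: a=3, p=3, q=1
  k=1: a=11, p=34, q=11
  k=2: a=19, p=649, q=210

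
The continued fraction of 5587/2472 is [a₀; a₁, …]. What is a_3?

5

5587 = 2·2472 + 643   →  a_0 = 2
2472 = 3·643 + 543   →  a_1 = 3
643 = 1·543 + 100   →  a_2 = 1
543 = 5·100 + 43   →  a_3 = 5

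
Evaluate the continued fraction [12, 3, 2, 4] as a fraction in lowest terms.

Using pₖ = aₖpₖ₋₁ + pₖ₋₂ and qₖ = aₖqₖ₋₁ + qₖ₋₂:
  k=0: a=12, p=12, q=1
  k=1: a=3, p=37, q=3
  k=2: a=2, p=86, q=7
  k=3: a=4, p=381, q=31

381/31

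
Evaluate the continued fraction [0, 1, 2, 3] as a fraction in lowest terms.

7/10

Fold from the inside: start with 3/1.
  2 + 1/3 = 7/3
  1 + 3/7 = 10/7
  0 + 7/10 = 7/10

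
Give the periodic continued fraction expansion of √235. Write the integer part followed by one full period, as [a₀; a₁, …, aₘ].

[15; 3, 30]

a₀ = ⌊√235⌋ = 15.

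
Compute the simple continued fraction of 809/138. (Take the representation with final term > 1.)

809 = 5×138 + 119
138 = 1×119 + 19
119 = 6×19 + 5
19 = 3×5 + 4
5 = 1×4 + 1
4 = 4×1 + 0  (stop)
So 809/138 = [5; 1, 6, 3, 1, 4].

[5; 1, 6, 3, 1, 4]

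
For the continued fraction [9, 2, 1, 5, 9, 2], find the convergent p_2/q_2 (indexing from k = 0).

28/3

Using pₖ = aₖpₖ₋₁ + pₖ₋₂, qₖ = aₖqₖ₋₁ + qₖ₋₂ (with p₋₁=1, p₋₂=0, q₋₁=0, q₋₂=1):
  k=0: a=9, p=9, q=1
  k=1: a=2, p=19, q=2
  k=2: a=1, p=28, q=3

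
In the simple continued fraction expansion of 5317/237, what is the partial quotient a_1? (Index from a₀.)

5317 = 22·237 + 103   →  a_0 = 22
237 = 2·103 + 31   →  a_1 = 2

2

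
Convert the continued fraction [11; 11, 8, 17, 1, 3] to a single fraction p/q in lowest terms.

Using pₖ = aₖpₖ₋₁ + pₖ₋₂ and qₖ = aₖqₖ₋₁ + qₖ₋₂:
  k=0: a=11, p=11, q=1
  k=1: a=11, p=122, q=11
  k=2: a=8, p=987, q=89
  k=3: a=17, p=16901, q=1524
  k=4: a=1, p=17888, q=1613
  k=5: a=3, p=70565, q=6363

70565/6363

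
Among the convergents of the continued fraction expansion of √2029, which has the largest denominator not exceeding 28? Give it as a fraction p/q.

1036/23

√2029 = [45; 22, 1, 1, 22, 90, …] (period length 5).
Convergents:
  p_0/q_0 = 45/1
  p_1/q_1 = 991/22
  p_2/q_2 = 1036/23
  p_3/q_3 = 2027/45
q_2 = 23 ≤ 28 < 45 = q_3, so the answer is 1036/23.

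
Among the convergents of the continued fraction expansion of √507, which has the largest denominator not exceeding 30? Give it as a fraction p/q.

√507 = [22; 1, 1, 14, 1, 1, 44, …] (period length 6).
Convergents:
  p_0/q_0 = 22/1
  p_1/q_1 = 23/1
  p_2/q_2 = 45/2
  p_3/q_3 = 653/29
  p_4/q_4 = 698/31
q_3 = 29 ≤ 30 < 31 = q_4, so the answer is 653/29.

653/29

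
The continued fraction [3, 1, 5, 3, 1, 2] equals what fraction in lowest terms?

265/69

Fold from the inside: start with 2/1.
  1 + 1/2 = 3/2
  3 + 2/3 = 11/3
  5 + 3/11 = 58/11
  1 + 11/58 = 69/58
  3 + 58/69 = 265/69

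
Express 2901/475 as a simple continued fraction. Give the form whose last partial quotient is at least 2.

[6; 9, 3, 5, 3]

2901 = 6*475 + 51
475 = 9*51 + 16
51 = 3*16 + 3
16 = 5*3 + 1
3 = 3*1 + 0  (stop)
So 2901/475 = [6; 9, 3, 5, 3].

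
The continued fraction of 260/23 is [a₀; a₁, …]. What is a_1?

260 = 11·23 + 7   →  a_0 = 11
23 = 3·7 + 2   →  a_1 = 3

3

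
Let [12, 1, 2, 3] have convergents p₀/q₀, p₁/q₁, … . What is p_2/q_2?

38/3

Using pₖ = aₖpₖ₋₁ + pₖ₋₂, qₖ = aₖqₖ₋₁ + qₖ₋₂ (with p₋₁=1, p₋₂=0, q₋₁=0, q₋₂=1):
  k=0: a=12, p=12, q=1
  k=1: a=1, p=13, q=1
  k=2: a=2, p=38, q=3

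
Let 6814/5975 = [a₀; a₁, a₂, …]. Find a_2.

6814 = 1·5975 + 839   →  a_0 = 1
5975 = 7·839 + 102   →  a_1 = 7
839 = 8·102 + 23   →  a_2 = 8

8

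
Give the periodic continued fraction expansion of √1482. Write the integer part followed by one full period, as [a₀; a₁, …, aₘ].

a₀ = ⌊√1482⌋ = 38.
With m₀=0, d₀=1 and mₖ₊₁ = dₖaₖ − mₖ, dₖ₊₁ = (n − mₖ₊₁²)/dₖ, aₖ₊₁ = ⌊(a₀+mₖ₊₁)/dₖ₊₁⌋:
  k=1: m=38, d=38, a=2
  k=2: m=38, d=1, a=76
d=1 and a=2a₀=76 at k=2, so the next step gives (m, d) = (38, 38) again — its k=1 value — and the period has length 2.

[38; 2, 76]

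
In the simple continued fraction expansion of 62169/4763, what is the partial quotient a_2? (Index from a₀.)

62169 = 13·4763 + 250   →  a_0 = 13
4763 = 19·250 + 13   →  a_1 = 19
250 = 19·13 + 3   →  a_2 = 19

19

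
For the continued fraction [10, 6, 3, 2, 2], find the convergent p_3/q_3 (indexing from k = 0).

Using pₖ = aₖpₖ₋₁ + pₖ₋₂, qₖ = aₖqₖ₋₁ + qₖ₋₂ (with p₋₁=1, p₋₂=0, q₋₁=0, q₋₂=1):
  k=0: a=10, p=10, q=1
  k=1: a=6, p=61, q=6
  k=2: a=3, p=193, q=19
  k=3: a=2, p=447, q=44

447/44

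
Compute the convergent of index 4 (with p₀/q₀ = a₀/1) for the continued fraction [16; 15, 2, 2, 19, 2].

24001/1494

Using pₖ = aₖpₖ₋₁ + pₖ₋₂, qₖ = aₖqₖ₋₁ + qₖ₋₂ (with p₋₁=1, p₋₂=0, q₋₁=0, q₋₂=1):
  k=0: a=16, p=16, q=1
  k=1: a=15, p=241, q=15
  k=2: a=2, p=498, q=31
  k=3: a=2, p=1237, q=77
  k=4: a=19, p=24001, q=1494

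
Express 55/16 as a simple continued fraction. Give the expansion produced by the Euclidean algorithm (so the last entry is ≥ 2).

55 = 3·16 + 7
16 = 2·7 + 2
7 = 3·2 + 1
2 = 2·1 + 0  (stop)
So 55/16 = [3; 2, 3, 2].

[3; 2, 3, 2]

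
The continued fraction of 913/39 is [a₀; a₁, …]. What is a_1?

2

913 = 23·39 + 16   →  a_0 = 23
39 = 2·16 + 7   →  a_1 = 2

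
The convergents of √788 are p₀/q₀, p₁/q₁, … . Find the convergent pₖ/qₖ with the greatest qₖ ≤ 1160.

√788 = [28; 14, 56, …] (period length 2).
Convergents:
  p_0/q_0 = 28/1
  p_1/q_1 = 393/14
  p_2/q_2 = 22036/785
  p_3/q_3 = 308897/11004
q_2 = 785 ≤ 1160 < 11004 = q_3, so the answer is 22036/785.

22036/785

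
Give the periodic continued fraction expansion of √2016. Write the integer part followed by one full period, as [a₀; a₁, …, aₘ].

a₀ = ⌊√2016⌋ = 44.
With m₀=0, d₀=1 and mₖ₊₁ = dₖaₖ − mₖ, dₖ₊₁ = (n − mₖ₊₁²)/dₖ, aₖ₊₁ = ⌊(a₀+mₖ₊₁)/dₖ₊₁⌋:
  k=1: m=44, d=80, a=1
  k=2: m=36, d=9, a=8
  k=3: m=36, d=80, a=1
  k=4: m=44, d=1, a=88
d=1 and a=2a₀=88 at k=4, so the next step gives (m, d) = (44, 80) again — its k=1 value — and the period has length 4.

[44; 1, 8, 1, 88]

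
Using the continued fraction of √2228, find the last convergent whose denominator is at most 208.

5617/119

√2228 = [47; 4, 1, 22, 1, 4, 94, …] (period length 6).
Convergents:
  p_0/q_0 = 47/1
  p_1/q_1 = 189/4
  p_2/q_2 = 236/5
  p_3/q_3 = 5381/114
  p_4/q_4 = 5617/119
  p_5/q_5 = 27849/590
q_4 = 119 ≤ 208 < 590 = q_5, so the answer is 5617/119.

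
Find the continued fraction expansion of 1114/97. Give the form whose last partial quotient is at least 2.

[11; 2, 15, 1, 2]

1114 = 11×97 + 47
97 = 2×47 + 3
47 = 15×3 + 2
3 = 1×2 + 1
2 = 2×1 + 0  (stop)
So 1114/97 = [11; 2, 15, 1, 2].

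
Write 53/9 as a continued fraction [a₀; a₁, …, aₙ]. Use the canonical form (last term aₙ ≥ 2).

53 = 5×9 + 8
9 = 1×8 + 1
8 = 8×1 + 0  (stop)
So 53/9 = [5; 1, 8].

[5; 1, 8]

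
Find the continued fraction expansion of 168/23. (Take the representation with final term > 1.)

168 = 7×23 + 7
23 = 3×7 + 2
7 = 3×2 + 1
2 = 2×1 + 0  (stop)
So 168/23 = [7; 3, 3, 2].

[7; 3, 3, 2]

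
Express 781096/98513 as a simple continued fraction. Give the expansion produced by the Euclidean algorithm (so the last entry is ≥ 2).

781096 = 7*98513 + 91505
98513 = 1*91505 + 7008
91505 = 13*7008 + 401
7008 = 17*401 + 191
401 = 2*191 + 19
191 = 10*19 + 1
19 = 19*1 + 0  (stop)
So 781096/98513 = [7; 1, 13, 17, 2, 10, 19].

[7; 1, 13, 17, 2, 10, 19]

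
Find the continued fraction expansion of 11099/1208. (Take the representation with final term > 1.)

11099 = 9·1208 + 227
1208 = 5·227 + 73
227 = 3·73 + 8
73 = 9·8 + 1
8 = 8·1 + 0  (stop)
So 11099/1208 = [9; 5, 3, 9, 8].

[9; 5, 3, 9, 8]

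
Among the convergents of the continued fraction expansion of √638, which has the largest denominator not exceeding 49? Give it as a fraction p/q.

682/27

√638 = [25; 3, 1, 6, 2, 6, 1, 3, 50, …] (period length 8).
Convergents:
  p_0/q_0 = 25/1
  p_1/q_1 = 76/3
  p_2/q_2 = 101/4
  p_3/q_3 = 682/27
  p_4/q_4 = 1465/58
q_3 = 27 ≤ 49 < 58 = q_4, so the answer is 682/27.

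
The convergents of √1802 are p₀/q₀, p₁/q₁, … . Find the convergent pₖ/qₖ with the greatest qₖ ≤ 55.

849/20

√1802 = [42; 2, 4, 2, 84, …] (period length 4).
Convergents:
  p_0/q_0 = 42/1
  p_1/q_1 = 85/2
  p_2/q_2 = 382/9
  p_3/q_3 = 849/20
  p_4/q_4 = 71698/1689
q_3 = 20 ≤ 55 < 1689 = q_4, so the answer is 849/20.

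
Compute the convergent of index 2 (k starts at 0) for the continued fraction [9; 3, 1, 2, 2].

Using pₖ = aₖpₖ₋₁ + pₖ₋₂, qₖ = aₖqₖ₋₁ + qₖ₋₂ (with p₋₁=1, p₋₂=0, q₋₁=0, q₋₂=1):
  k=0: a=9, p=9, q=1
  k=1: a=3, p=28, q=3
  k=2: a=1, p=37, q=4

37/4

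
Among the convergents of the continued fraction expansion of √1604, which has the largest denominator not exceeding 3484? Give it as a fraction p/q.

64120/1601

√1604 = [40; 20, 80, …] (period length 2).
Convergents:
  p_0/q_0 = 40/1
  p_1/q_1 = 801/20
  p_2/q_2 = 64120/1601
  p_3/q_3 = 1283201/32040
q_2 = 1601 ≤ 3484 < 32040 = q_3, so the answer is 64120/1601.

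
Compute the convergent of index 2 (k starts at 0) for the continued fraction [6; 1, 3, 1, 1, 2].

Using pₖ = aₖpₖ₋₁ + pₖ₋₂, qₖ = aₖqₖ₋₁ + qₖ₋₂ (with p₋₁=1, p₋₂=0, q₋₁=0, q₋₂=1):
  k=0: a=6, p=6, q=1
  k=1: a=1, p=7, q=1
  k=2: a=3, p=27, q=4

27/4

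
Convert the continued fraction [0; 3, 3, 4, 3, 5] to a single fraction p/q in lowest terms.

223/738

Using pₖ = aₖpₖ₋₁ + pₖ₋₂ and qₖ = aₖqₖ₋₁ + qₖ₋₂:
  k=0: a=0, p=0, q=1
  k=1: a=3, p=1, q=3
  k=2: a=3, p=3, q=10
  k=3: a=4, p=13, q=43
  k=4: a=3, p=42, q=139
  k=5: a=5, p=223, q=738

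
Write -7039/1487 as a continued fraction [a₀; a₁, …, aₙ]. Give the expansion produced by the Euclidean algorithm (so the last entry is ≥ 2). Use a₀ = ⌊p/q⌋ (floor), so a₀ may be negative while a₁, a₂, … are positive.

[-5; 3, 1, 3, 12, 8]

-7039 = -5*1487 + 396
1487 = 3*396 + 299
396 = 1*299 + 97
299 = 3*97 + 8
97 = 12*8 + 1
8 = 8*1 + 0  (stop)
So -7039/1487 = [-5; 3, 1, 3, 12, 8].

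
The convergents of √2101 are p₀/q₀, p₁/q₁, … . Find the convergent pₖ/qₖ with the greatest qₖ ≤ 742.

13751/300

√2101 = [45; 1, 5, 8, 5, 1, 90, …] (period length 6).
Convergents:
  p_0/q_0 = 45/1
  p_1/q_1 = 46/1
  p_2/q_2 = 275/6
  p_3/q_3 = 2246/49
  p_4/q_4 = 11505/251
  p_5/q_5 = 13751/300
  p_6/q_6 = 1249095/27251
q_5 = 300 ≤ 742 < 27251 = q_6, so the answer is 13751/300.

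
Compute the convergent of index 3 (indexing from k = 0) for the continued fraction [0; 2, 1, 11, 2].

Using pₖ = aₖpₖ₋₁ + pₖ₋₂, qₖ = aₖqₖ₋₁ + qₖ₋₂ (with p₋₁=1, p₋₂=0, q₋₁=0, q₋₂=1):
  k=0: a=0, p=0, q=1
  k=1: a=2, p=1, q=2
  k=2: a=1, p=1, q=3
  k=3: a=11, p=12, q=35

12/35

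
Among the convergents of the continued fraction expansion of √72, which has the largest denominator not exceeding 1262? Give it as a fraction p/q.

√72 = [8; 2, 16, …] (period length 2).
Convergents:
  p_0/q_0 = 8/1
  p_1/q_1 = 17/2
  p_2/q_2 = 280/33
  p_3/q_3 = 577/68
  p_4/q_4 = 9512/1121
  p_5/q_5 = 19601/2310
q_4 = 1121 ≤ 1262 < 2310 = q_5, so the answer is 9512/1121.

9512/1121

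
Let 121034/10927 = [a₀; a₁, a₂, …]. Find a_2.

121034 = 11·10927 + 837   →  a_0 = 11
10927 = 13·837 + 46   →  a_1 = 13
837 = 18·46 + 9   →  a_2 = 18

18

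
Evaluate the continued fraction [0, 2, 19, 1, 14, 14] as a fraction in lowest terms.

4206/8623

Fold from the inside: start with 14/1.
  14 + 1/14 = 197/14
  1 + 14/197 = 211/197
  19 + 197/211 = 4206/211
  2 + 211/4206 = 8623/4206
  0 + 4206/8623 = 4206/8623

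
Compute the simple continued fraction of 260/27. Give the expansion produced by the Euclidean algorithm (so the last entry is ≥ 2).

[9; 1, 1, 1, 2, 3]

260 = 9×27 + 17
27 = 1×17 + 10
17 = 1×10 + 7
10 = 1×7 + 3
7 = 2×3 + 1
3 = 3×1 + 0  (stop)
So 260/27 = [9; 1, 1, 1, 2, 3].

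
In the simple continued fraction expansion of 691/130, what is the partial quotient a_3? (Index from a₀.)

691 = 5·130 + 41   →  a_0 = 5
130 = 3·41 + 7   →  a_1 = 3
41 = 5·7 + 6   →  a_2 = 5
7 = 1·6 + 1   →  a_3 = 1

1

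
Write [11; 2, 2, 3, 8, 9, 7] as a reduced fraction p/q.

Using pₖ = aₖpₖ₋₁ + pₖ₋₂ and qₖ = aₖqₖ₋₁ + qₖ₋₂:
  k=0: a=11, p=11, q=1
  k=1: a=2, p=23, q=2
  k=2: a=2, p=57, q=5
  k=3: a=3, p=194, q=17
  k=4: a=8, p=1609, q=141
  k=5: a=9, p=14675, q=1286
  k=6: a=7, p=104334, q=9143

104334/9143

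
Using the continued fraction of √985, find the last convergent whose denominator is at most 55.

√985 = [31; 2, 1, 1, 2, 62, …] (period length 5).
Convergents:
  p_0/q_0 = 31/1
  p_1/q_1 = 63/2
  p_2/q_2 = 94/3
  p_3/q_3 = 157/5
  p_4/q_4 = 408/13
  p_5/q_5 = 25453/811
q_4 = 13 ≤ 55 < 811 = q_5, so the answer is 408/13.

408/13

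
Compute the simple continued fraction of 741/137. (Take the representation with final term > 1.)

741 = 5·137 + 56
137 = 2·56 + 25
56 = 2·25 + 6
25 = 4·6 + 1
6 = 6·1 + 0  (stop)
So 741/137 = [5; 2, 2, 4, 6].

[5; 2, 2, 4, 6]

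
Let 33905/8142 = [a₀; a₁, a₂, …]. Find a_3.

33905 = 4·8142 + 1337   →  a_0 = 4
8142 = 6·1337 + 120   →  a_1 = 6
1337 = 11·120 + 17   →  a_2 = 11
120 = 7·17 + 1   →  a_3 = 7

7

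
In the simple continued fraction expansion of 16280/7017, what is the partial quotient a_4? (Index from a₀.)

16280 = 2·7017 + 2246   →  a_0 = 2
7017 = 3·2246 + 279   →  a_1 = 3
2246 = 8·279 + 14   →  a_2 = 8
279 = 19·14 + 13   →  a_3 = 19
14 = 1·13 + 1   →  a_4 = 1

1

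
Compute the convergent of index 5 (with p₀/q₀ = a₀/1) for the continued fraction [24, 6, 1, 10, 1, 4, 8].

Using pₖ = aₖpₖ₋₁ + pₖ₋₂, qₖ = aₖqₖ₋₁ + qₖ₋₂ (with p₋₁=1, p₋₂=0, q₋₁=0, q₋₂=1):
  k=0: a=24, p=24, q=1
  k=1: a=6, p=145, q=6
  k=2: a=1, p=169, q=7
  k=3: a=10, p=1835, q=76
  k=4: a=1, p=2004, q=83
  k=5: a=4, p=9851, q=408

9851/408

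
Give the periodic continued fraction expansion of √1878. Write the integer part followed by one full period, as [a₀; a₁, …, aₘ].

a₀ = ⌊√1878⌋ = 43.

[43; 2, 1, 42, 1, 2, 86]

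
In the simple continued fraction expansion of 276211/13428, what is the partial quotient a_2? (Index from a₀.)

1

276211 = 20·13428 + 7651   →  a_0 = 20
13428 = 1·7651 + 5777   →  a_1 = 1
7651 = 1·5777 + 1874   →  a_2 = 1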